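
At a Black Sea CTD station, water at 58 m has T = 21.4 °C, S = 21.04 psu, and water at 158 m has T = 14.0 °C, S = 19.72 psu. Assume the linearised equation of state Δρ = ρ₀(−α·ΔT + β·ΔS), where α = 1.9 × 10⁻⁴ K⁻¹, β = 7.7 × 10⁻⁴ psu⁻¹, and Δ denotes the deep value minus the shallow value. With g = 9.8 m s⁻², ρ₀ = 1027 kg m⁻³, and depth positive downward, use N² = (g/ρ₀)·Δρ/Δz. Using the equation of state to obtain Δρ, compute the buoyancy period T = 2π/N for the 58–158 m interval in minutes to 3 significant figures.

16.9 min

ΔT = -7.4 K, ΔS = -1.32 psu (deep − shallow).
Δρ/ρ₀ = −αΔT + βΔS = 1.406 × 10⁻³ − 1.0164 × 10⁻³ = 3.896 × 10⁻⁴, so Δρ ≈ 0.4001 kg m⁻³.
N² = (g/ρ₀)·Δρ/Δz = g·(Δρ/ρ₀)/Δz = 9.8 × 3.896 × 10⁻⁴ / 100 = 3.8181 × 10⁻⁵ s⁻².
N = √(3.8181 × 10⁻⁵) = 6.1791 × 10⁻³ rad s⁻¹ → T = 2π/N = 1.0168 × 10³ s = 16.947 min ≈ 16.9 min.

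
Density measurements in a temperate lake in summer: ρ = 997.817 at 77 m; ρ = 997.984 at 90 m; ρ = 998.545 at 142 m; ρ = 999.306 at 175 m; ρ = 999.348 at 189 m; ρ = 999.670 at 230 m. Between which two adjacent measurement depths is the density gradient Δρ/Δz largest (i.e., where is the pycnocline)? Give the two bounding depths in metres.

Compute the density gradient over each adjacent pair:
  77–90 m: Δρ/Δz = 0.167/13 = 0.013 kg m⁻⁴
  90–142 m: Δρ/Δz = 0.561/52 = 0.011 kg m⁻⁴
  142–175 m: Δρ/Δz = 0.761/33 = 0.023 kg m⁻⁴
  175–189 m: Δρ/Δz = 0.042/14 = 3.0 × 10⁻³ kg m⁻⁴
  189–230 m: Δρ/Δz = 0.322/41 = 7.9 × 10⁻³ kg m⁻⁴
The largest gradient is in the 142–175 m interval — the pycnocline.

142–175 m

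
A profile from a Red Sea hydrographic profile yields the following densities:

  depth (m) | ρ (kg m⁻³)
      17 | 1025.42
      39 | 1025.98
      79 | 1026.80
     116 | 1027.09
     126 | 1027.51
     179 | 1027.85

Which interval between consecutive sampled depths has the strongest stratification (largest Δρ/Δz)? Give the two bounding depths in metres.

Compute the density gradient over each adjacent pair:
  17–39 m: Δρ/Δz = 0.56/22 = 0.025 kg m⁻⁴
  39–79 m: Δρ/Δz = 0.82/40 = 0.020 kg m⁻⁴
  79–116 m: Δρ/Δz = 0.29/37 = 7.8 × 10⁻³ kg m⁻⁴
  116–126 m: Δρ/Δz = 0.42/10 = 0.042 kg m⁻⁴
  126–179 m: Δρ/Δz = 0.34/53 = 6.4 × 10⁻³ kg m⁻⁴
The largest gradient is in the 116–126 m interval — the pycnocline.

116–126 m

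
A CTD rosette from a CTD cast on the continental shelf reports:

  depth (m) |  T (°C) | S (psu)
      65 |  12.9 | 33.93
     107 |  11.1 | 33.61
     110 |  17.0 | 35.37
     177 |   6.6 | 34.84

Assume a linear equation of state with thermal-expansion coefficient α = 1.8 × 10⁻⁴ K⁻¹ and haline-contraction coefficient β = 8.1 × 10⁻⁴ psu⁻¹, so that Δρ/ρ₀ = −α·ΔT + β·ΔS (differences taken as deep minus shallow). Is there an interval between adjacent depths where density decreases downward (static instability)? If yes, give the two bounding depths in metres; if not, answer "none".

none

Evaluate Δρ/ρ₀ = −αΔT + βΔS across each adjacent pair:
  65–107 m: −αΔT+βΔS = −(1.8 × 10⁻⁴)(-1.8)+(8.1 × 10⁻⁴)(-0.32) = 6.5 × 10⁻⁵ → stable
  107–110 m: −αΔT+βΔS = −(1.8 × 10⁻⁴)(+5.9)+(8.1 × 10⁻⁴)(+1.76) = 3.6 × 10⁻⁴ → stable
  110–177 m: −αΔT+βΔS = −(1.8 × 10⁻⁴)(-10.4)+(8.1 × 10⁻⁴)(-0.53) = 1.4 × 10⁻³ → stable
Every interval has Δρ > 0: the column is stably stratified throughout.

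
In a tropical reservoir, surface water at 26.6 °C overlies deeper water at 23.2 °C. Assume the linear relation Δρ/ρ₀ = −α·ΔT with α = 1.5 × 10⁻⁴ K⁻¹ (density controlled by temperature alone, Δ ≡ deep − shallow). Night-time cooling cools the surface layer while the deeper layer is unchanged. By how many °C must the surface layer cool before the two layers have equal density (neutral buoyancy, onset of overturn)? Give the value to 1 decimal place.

With temperature the only control, equal density requires T_surf′ = T_deep.
T_surf′ = 23.2 °C.
Cooling required: 26.6 − 23.2 = 3.4 °C.

3.4 °C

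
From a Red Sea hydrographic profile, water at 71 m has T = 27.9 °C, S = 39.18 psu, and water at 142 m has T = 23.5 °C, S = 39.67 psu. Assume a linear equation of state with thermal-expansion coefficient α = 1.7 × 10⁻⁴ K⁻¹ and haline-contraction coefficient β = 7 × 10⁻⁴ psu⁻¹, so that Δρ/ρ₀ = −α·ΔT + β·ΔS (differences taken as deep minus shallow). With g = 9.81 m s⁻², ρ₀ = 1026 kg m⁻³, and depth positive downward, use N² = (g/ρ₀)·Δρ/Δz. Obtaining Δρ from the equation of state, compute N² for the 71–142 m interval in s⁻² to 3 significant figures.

1.51 × 10⁻⁴ s⁻²

ΔT = -4.4 K, ΔS = +0.49 psu (deep − shallow).
Δρ/ρ₀ = −αΔT + βΔS = 7.48 × 10⁻⁴ + 3.43 × 10⁻⁴ = 1.091 × 10⁻³, so Δρ ≈ 1.119 kg m⁻³.
N² = (g/ρ₀)·Δρ/Δz = g·(Δρ/ρ₀)/Δz = 9.81 × 1.091 × 10⁻³ / 71 = 1.5074 × 10⁻⁴ s⁻² ≈ 1.51 × 10⁻⁴ s⁻².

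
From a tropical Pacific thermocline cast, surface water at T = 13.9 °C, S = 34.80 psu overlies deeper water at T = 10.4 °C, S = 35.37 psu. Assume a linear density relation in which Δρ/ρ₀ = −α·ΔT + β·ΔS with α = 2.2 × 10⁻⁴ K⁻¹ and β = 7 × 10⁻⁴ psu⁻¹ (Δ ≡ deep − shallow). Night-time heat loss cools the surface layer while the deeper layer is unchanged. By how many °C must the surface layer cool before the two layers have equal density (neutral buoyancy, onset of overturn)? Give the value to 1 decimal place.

5.3 °C

Neutral buoyancy requires Δρ = 0, i.e. −α(T_deep − T_surf′) + β(S_deep − S_surf) = 0.
T_surf′ = T_deep − (β/α)·ΔS = 10.4 − (7 × 10⁻⁴/2.2 × 10⁻⁴)·(+0.57) = 8.586 °C.
Cooling required: 13.9 − (8.586) = 5.314 °C.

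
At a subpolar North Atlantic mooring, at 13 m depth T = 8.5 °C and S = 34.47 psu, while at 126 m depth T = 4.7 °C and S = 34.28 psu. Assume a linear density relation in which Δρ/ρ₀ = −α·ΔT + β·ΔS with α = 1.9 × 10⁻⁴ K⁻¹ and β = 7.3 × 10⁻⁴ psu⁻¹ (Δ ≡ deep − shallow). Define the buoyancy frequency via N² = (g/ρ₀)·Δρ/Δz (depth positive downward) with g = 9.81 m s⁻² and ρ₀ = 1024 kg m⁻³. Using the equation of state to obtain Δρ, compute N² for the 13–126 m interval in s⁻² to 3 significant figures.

5.06 × 10⁻⁵ s⁻²

ΔT = -3.8 K, ΔS = -0.19 psu (deep − shallow).
Δρ/ρ₀ = −αΔT + βΔS = 7.22 × 10⁻⁴ − 1.387 × 10⁻⁴ = 5.833 × 10⁻⁴, so Δρ ≈ 0.5973 kg m⁻³.
N² = (g/ρ₀)·Δρ/Δz = g·(Δρ/ρ₀)/Δz = 9.81 × 5.833 × 10⁻⁴ / 113 = 5.0639 × 10⁻⁵ s⁻² ≈ 5.06 × 10⁻⁵ s⁻².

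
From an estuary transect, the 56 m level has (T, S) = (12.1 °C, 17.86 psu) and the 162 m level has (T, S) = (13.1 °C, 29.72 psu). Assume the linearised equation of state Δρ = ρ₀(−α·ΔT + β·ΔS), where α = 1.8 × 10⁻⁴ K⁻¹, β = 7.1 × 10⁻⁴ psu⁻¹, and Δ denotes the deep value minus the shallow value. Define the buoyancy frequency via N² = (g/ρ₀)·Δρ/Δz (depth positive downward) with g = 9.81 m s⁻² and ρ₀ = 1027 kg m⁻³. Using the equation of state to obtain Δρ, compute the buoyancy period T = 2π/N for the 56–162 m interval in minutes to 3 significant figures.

ΔT = +1.0 K, ΔS = +11.86 psu (deep − shallow).
Δρ/ρ₀ = −αΔT + βΔS = -1.80 × 10⁻⁴ + 8.4206 × 10⁻³ = 8.2406 × 10⁻³, so Δρ ≈ 8.463 kg m⁻³.
N² = (g/ρ₀)·Δρ/Δz = g·(Δρ/ρ₀)/Δz = 9.81 × 8.2406 × 10⁻³ / 106 = 7.6264 × 10⁻⁴ s⁻².
N = √(7.6264 × 10⁻⁴) = 0.027616 rad s⁻¹ → T = 2π/N = 227.52 s = 3.7920 min ≈ 3.79 min.

3.79 min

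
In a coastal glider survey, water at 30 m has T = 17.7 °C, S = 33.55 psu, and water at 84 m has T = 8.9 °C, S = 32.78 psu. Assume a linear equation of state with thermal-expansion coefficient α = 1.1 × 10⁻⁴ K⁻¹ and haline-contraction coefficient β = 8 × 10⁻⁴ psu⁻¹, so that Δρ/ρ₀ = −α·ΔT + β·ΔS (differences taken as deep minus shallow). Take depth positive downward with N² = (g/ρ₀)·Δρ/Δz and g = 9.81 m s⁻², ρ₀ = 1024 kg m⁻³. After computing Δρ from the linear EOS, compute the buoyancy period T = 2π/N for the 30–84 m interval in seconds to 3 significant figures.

786 s

ΔT = -8.8 K, ΔS = -0.77 psu (deep − shallow).
Δρ/ρ₀ = −αΔT + βΔS = 9.68 × 10⁻⁴ − 6.16 × 10⁻⁴ = 3.52 × 10⁻⁴, so Δρ ≈ 0.3604 kg m⁻³.
N² = (g/ρ₀)·Δρ/Δz = g·(Δρ/ρ₀)/Δz = 9.81 × 3.52 × 10⁻⁴ / 54 = 6.3947 × 10⁻⁵ s⁻².
N = √(6.3947 × 10⁻⁵) = 7.9967 × 10⁻³ rad s⁻¹ → T = 2π/N = 785.72 s ≈ 786 s.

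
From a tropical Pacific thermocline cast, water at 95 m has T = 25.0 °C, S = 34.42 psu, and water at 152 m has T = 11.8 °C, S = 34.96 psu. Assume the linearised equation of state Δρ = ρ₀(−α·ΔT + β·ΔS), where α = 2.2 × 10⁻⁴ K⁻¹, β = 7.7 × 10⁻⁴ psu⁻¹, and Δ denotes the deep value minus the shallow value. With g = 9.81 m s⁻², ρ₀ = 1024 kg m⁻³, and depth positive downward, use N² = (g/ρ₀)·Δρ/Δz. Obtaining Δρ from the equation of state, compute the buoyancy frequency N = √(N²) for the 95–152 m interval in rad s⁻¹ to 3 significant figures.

0.0239 rad s⁻¹

ΔT = -13.2 K, ΔS = +0.54 psu (deep − shallow).
Δρ/ρ₀ = −αΔT + βΔS = 2.904 × 10⁻³ + 4.158 × 10⁻⁴ = 3.3198 × 10⁻³, so Δρ ≈ 3.399 kg m⁻³.
N² = (g/ρ₀)·Δρ/Δz = g·(Δρ/ρ₀)/Δz = 9.81 × 3.3198 × 10⁻³ / 57 = 5.7136 × 10⁻⁴ s⁻².
N = √(5.7136 × 10⁻⁴) = 0.023903 rad s⁻¹ ≈ 0.0239 rad s⁻¹.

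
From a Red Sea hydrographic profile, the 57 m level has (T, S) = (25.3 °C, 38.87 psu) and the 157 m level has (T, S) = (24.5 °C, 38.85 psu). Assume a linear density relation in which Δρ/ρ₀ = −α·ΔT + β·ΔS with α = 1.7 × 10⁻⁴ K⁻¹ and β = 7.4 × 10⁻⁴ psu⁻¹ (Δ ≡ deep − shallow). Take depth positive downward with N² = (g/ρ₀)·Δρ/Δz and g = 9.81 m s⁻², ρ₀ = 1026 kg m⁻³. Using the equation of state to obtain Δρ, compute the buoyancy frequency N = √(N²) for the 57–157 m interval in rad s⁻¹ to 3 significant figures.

3.45 × 10⁻³ rad s⁻¹

ΔT = -0.8 K, ΔS = -0.02 psu (deep − shallow).
Δρ/ρ₀ = −αΔT + βΔS = 1.36 × 10⁻⁴ − 1.48 × 10⁻⁵ = 1.212 × 10⁻⁴, so Δρ ≈ 0.1244 kg m⁻³.
N² = (g/ρ₀)·Δρ/Δz = g·(Δρ/ρ₀)/Δz = 9.81 × 1.212 × 10⁻⁴ / 100 = 1.1890 × 10⁻⁵ s⁻².
N = √(1.1890 × 10⁻⁵) = 3.4482 × 10⁻³ rad s⁻¹ ≈ 3.45 × 10⁻³ rad s⁻¹.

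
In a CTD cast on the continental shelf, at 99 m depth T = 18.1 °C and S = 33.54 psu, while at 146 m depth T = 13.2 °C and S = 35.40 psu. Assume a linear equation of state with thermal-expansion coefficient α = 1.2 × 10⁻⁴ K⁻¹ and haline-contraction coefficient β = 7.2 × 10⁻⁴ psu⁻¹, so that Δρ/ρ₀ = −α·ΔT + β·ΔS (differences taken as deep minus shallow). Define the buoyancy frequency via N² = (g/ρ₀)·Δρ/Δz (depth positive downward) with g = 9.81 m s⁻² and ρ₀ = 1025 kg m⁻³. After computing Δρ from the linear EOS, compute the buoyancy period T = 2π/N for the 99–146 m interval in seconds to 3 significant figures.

313 s

ΔT = -4.9 K, ΔS = +1.86 psu (deep − shallow).
Δρ/ρ₀ = −αΔT + βΔS = 5.88 × 10⁻⁴ + 1.3392 × 10⁻³ = 1.9272 × 10⁻³, so Δρ ≈ 1.975 kg m⁻³.
N² = (g/ρ₀)·Δρ/Δz = g·(Δρ/ρ₀)/Δz = 9.81 × 1.9272 × 10⁻³ / 47 = 4.0225 × 10⁻⁴ s⁻².
N = √(4.0225 × 10⁻⁴) = 0.020056 rad s⁻¹ → T = 2π/N = 313.28 s ≈ 313 s.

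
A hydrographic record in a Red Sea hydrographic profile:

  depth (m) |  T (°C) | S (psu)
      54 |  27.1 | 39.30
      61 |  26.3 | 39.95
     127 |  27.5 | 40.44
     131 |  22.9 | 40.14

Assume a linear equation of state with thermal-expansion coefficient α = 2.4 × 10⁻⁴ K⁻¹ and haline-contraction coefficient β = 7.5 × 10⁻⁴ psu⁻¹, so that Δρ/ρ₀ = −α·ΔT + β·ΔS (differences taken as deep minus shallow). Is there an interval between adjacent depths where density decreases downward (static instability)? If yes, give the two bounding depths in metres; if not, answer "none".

none

Evaluate Δρ/ρ₀ = −αΔT + βΔS across each adjacent pair:
  54–61 m: −αΔT+βΔS = −(2.4 × 10⁻⁴)(-0.8)+(7.5 × 10⁻⁴)(+0.65) = 6.8 × 10⁻⁴ → stable
  61–127 m: −αΔT+βΔS = −(2.4 × 10⁻⁴)(+1.2)+(7.5 × 10⁻⁴)(+0.49) = 7.9 × 10⁻⁵ → stable
  127–131 m: −αΔT+βΔS = −(2.4 × 10⁻⁴)(-4.6)+(7.5 × 10⁻⁴)(-0.30) = 8.8 × 10⁻⁴ → stable
Every interval has Δρ > 0: the column is stably stratified throughout.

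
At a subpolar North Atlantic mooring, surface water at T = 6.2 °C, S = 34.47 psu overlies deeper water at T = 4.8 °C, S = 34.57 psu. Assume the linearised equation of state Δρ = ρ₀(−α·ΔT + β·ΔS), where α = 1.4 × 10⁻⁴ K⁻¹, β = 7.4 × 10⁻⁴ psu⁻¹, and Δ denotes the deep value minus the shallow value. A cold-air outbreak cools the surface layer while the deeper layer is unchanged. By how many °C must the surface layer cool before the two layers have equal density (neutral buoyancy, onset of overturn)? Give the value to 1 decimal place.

1.9 °C

Neutral buoyancy requires Δρ = 0, i.e. −α(T_deep − T_surf′) + β(S_deep − S_surf) = 0.
T_surf′ = T_deep − (β/α)·ΔS = 4.8 − (7.4 × 10⁻⁴/1.4 × 10⁻⁴)·(+0.10) = 4.271 °C.
Cooling required: 6.2 − (4.271) = 1.929 °C.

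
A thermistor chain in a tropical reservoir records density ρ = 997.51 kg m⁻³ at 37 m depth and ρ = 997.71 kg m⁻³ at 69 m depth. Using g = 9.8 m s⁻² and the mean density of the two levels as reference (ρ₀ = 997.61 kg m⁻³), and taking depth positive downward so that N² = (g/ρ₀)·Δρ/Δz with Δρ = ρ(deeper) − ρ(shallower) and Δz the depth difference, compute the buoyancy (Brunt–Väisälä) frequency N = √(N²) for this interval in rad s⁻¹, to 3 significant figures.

Δρ = 997.71 − 997.51 = 0.20 kg m⁻³ over Δz = 69 − 37 = 32 m.
N² = (9.8/997.61) × (0.20/32) = 6.1397 × 10⁻⁵ s⁻².
N = √(6.1397 × 10⁻⁵) = 7.8356 × 10⁻³ rad s⁻¹ ≈ 7.84 × 10⁻³ rad s⁻¹.
Since Δρ > 0 the layer is stably stratified.

7.84 × 10⁻³ rad s⁻¹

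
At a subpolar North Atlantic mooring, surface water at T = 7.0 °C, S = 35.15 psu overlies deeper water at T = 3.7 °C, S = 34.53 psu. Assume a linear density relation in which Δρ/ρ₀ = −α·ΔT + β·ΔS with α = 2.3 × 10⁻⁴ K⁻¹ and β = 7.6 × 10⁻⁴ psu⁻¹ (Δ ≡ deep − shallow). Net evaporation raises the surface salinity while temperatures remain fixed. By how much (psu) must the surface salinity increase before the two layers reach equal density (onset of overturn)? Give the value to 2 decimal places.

Neutral buoyancy requires −α(T_deep − T_surf) + β(S_deep − S_surf′) = 0.
S_surf′ = S_deep − (α/β)·ΔT = 34.53 − (2.3 × 10⁻⁴/7.6 × 10⁻⁴)·(-3.3) = 35.5287 psu.
Increase required: 35.5287 − 35.15 = 0.3787 psu.

0.38 psu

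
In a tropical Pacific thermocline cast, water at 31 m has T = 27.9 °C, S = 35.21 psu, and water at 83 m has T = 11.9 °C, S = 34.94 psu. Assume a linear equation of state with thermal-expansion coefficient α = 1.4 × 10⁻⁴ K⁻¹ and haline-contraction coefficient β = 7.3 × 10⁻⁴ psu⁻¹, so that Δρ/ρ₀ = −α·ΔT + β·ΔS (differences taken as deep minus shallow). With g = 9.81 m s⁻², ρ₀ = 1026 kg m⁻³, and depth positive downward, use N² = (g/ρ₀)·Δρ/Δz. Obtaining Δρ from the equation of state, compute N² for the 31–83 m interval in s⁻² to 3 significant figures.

3.85 × 10⁻⁴ s⁻²

ΔT = -16.0 K, ΔS = -0.27 psu (deep − shallow).
Δρ/ρ₀ = −αΔT + βΔS = 2.24 × 10⁻³ − 1.971 × 10⁻⁴ = 2.0429 × 10⁻³, so Δρ ≈ 2.096 kg m⁻³.
N² = (g/ρ₀)·Δρ/Δz = g·(Δρ/ρ₀)/Δz = 9.81 × 2.0429 × 10⁻³ / 52 = 3.8540 × 10⁻⁴ s⁻² ≈ 3.85 × 10⁻⁴ s⁻².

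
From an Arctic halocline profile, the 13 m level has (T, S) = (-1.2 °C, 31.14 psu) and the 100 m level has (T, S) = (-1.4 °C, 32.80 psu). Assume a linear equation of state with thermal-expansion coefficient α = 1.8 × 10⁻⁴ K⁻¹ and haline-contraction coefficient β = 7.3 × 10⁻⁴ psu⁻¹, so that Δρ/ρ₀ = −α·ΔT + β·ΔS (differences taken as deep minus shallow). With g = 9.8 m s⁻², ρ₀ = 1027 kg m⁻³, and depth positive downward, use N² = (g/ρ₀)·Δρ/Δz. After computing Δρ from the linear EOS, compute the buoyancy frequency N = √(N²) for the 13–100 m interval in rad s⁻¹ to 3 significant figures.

0.0119 rad s⁻¹

ΔT = -0.2 K, ΔS = +1.66 psu (deep − shallow).
Δρ/ρ₀ = −αΔT + βΔS = 3.60 × 10⁻⁵ + 1.2118 × 10⁻³ = 1.2478 × 10⁻³, so Δρ ≈ 1.281 kg m⁻³.
N² = (g/ρ₀)·Δρ/Δz = g·(Δρ/ρ₀)/Δz = 9.8 × 1.2478 × 10⁻³ / 87 = 1.4056 × 10⁻⁴ s⁻².
N = √(1.4056 × 10⁻⁴) = 0.011856 rad s⁻¹ ≈ 0.0119 rad s⁻¹.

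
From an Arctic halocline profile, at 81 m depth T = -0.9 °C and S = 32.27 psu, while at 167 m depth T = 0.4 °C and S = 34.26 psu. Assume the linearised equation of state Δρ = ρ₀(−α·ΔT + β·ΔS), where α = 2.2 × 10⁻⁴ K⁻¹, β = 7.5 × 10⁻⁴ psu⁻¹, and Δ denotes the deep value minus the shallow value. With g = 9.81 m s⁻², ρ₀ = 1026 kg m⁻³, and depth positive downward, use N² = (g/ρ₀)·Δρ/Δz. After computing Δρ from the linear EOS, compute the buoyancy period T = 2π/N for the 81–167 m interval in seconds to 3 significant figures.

ΔT = +1.3 K, ΔS = +1.99 psu (deep − shallow).
Δρ/ρ₀ = −αΔT + βΔS = -2.86 × 10⁻⁴ + 1.4925 × 10⁻³ = 1.2065 × 10⁻³, so Δρ ≈ 1.238 kg m⁻³.
N² = (g/ρ₀)·Δρ/Δz = g·(Δρ/ρ₀)/Δz = 9.81 × 1.2065 × 10⁻³ / 86 = 1.3763 × 10⁻⁴ s⁻².
N = √(1.3763 × 10⁻⁴) = 0.011732 rad s⁻¹ → T = 2π/N = 535.56 s ≈ 536 s.

536 s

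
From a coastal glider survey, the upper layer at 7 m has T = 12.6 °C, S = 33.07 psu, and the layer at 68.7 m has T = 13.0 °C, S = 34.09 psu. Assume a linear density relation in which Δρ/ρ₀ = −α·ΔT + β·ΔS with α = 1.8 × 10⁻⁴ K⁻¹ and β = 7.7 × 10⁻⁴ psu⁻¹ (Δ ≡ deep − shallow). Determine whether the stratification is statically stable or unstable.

ΔT = 13.0 − 12.6 = +0.4 K and ΔS = 34.09 − 33.07 = +1.02 psu (deep − shallow).
−αΔT = -7.20 × 10⁻⁵; βΔS = 7.854 × 10⁻⁴; sum Δρ/ρ₀ = 7.134 × 10⁻⁴.
Δρ/ρ₀ > 0, so Δρ > 0: deeper water is denser → statically stable.

stable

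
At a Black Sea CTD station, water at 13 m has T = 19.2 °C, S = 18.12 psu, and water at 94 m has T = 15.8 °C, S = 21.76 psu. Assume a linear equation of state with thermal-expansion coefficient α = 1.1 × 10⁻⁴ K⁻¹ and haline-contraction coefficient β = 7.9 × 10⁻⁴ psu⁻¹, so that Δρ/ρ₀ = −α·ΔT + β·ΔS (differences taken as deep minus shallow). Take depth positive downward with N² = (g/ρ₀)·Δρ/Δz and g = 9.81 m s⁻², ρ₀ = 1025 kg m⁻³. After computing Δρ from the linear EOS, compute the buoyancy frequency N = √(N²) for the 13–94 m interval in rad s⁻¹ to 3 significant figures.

ΔT = -3.4 K, ΔS = +3.64 psu (deep − shallow).
Δρ/ρ₀ = −αΔT + βΔS = 3.74 × 10⁻⁴ + 2.8756 × 10⁻³ = 3.2496 × 10⁻³, so Δρ ≈ 3.331 kg m⁻³.
N² = (g/ρ₀)·Δρ/Δz = g·(Δρ/ρ₀)/Δz = 9.81 × 3.2496 × 10⁻³ / 81 = 3.9356 × 10⁻⁴ s⁻².
N = √(3.9356 × 10⁻⁴) = 0.019838 rad s⁻¹ ≈ 0.0198 rad s⁻¹.

0.0198 rad s⁻¹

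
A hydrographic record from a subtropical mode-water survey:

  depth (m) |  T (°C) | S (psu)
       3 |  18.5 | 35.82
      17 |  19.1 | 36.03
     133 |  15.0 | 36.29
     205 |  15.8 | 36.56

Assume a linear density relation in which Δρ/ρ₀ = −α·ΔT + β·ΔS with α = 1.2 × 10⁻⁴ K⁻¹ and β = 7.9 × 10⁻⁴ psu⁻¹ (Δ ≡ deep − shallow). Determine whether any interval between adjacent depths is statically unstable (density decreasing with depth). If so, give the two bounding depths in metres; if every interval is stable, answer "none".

none

Evaluate Δρ/ρ₀ = −αΔT + βΔS across each adjacent pair:
  3–17 m: −αΔT+βΔS = −(1.2 × 10⁻⁴)(+0.6)+(7.9 × 10⁻⁴)(+0.21) = 9.4 × 10⁻⁵ → stable
  17–133 m: −αΔT+βΔS = −(1.2 × 10⁻⁴)(-4.1)+(7.9 × 10⁻⁴)(+0.26) = 7.0 × 10⁻⁴ → stable
  133–205 m: −αΔT+βΔS = −(1.2 × 10⁻⁴)(+0.8)+(7.9 × 10⁻⁴)(+0.27) = 1.2 × 10⁻⁴ → stable
Every interval has Δρ > 0: the column is stably stratified throughout.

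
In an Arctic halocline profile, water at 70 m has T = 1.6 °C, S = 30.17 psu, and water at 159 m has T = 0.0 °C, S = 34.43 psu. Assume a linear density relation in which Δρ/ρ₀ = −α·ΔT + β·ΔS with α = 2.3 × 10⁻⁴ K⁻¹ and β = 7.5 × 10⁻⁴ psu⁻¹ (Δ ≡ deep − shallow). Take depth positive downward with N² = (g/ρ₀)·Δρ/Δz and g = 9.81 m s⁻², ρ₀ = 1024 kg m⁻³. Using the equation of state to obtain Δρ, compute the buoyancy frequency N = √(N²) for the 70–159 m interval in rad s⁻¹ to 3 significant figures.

0.0198 rad s⁻¹

ΔT = -1.6 K, ΔS = +4.26 psu (deep − shallow).
Δρ/ρ₀ = −αΔT + βΔS = 3.68 × 10⁻⁴ + 3.195 × 10⁻³ = 3.563 × 10⁻³, so Δρ ≈ 3.649 kg m⁻³.
N² = (g/ρ₀)·Δρ/Δz = g·(Δρ/ρ₀)/Δz = 9.81 × 3.563 × 10⁻³ / 89 = 3.9273 × 10⁻⁴ s⁻².
N = √(3.9273 × 10⁻⁴) = 0.019817 rad s⁻¹ ≈ 0.0198 rad s⁻¹.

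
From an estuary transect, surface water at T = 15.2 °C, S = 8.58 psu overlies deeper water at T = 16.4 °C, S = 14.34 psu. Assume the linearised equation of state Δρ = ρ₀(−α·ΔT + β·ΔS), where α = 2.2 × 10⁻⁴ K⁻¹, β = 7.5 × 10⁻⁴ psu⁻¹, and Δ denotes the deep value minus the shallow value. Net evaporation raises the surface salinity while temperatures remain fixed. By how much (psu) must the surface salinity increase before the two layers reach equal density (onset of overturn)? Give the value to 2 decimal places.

Neutral buoyancy requires −α(T_deep − T_surf) + β(S_deep − S_surf′) = 0.
S_surf′ = S_deep − (α/β)·ΔT = 14.34 − (2.2 × 10⁻⁴/7.5 × 10⁻⁴)·(+1.2) = 13.9880 psu.
Increase required: 13.9880 − 8.58 = 5.4080 psu.

5.41 psu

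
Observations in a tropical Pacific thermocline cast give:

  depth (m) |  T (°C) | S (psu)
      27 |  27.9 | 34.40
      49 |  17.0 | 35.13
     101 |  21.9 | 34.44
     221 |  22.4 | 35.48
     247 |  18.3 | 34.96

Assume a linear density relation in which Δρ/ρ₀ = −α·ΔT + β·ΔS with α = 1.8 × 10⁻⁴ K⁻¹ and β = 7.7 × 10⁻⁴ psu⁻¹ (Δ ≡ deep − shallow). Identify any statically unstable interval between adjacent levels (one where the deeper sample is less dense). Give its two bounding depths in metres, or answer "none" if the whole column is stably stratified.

49–101 m

Evaluate Δρ/ρ₀ = −αΔT + βΔS across each adjacent pair:
  27–49 m: −αΔT+βΔS = −(1.8 × 10⁻⁴)(-10.9)+(7.7 × 10⁻⁴)(+0.73) = 2.5 × 10⁻³ → stable
  49–101 m: −αΔT+βΔS = −(1.8 × 10⁻⁴)(+4.9)+(7.7 × 10⁻⁴)(-0.69) = -1.4 × 10⁻³ → UNSTABLE
  101–221 m: −αΔT+βΔS = −(1.8 × 10⁻⁴)(+0.5)+(7.7 × 10⁻⁴)(+1.04) = 7.1 × 10⁻⁴ → stable
  221–247 m: −αΔT+βΔS = −(1.8 × 10⁻⁴)(-4.1)+(7.7 × 10⁻⁴)(-0.52) = 3.4 × 10⁻⁴ → stable
The 49–101 m interval has Δρ < 0: lighter water underlies denser water.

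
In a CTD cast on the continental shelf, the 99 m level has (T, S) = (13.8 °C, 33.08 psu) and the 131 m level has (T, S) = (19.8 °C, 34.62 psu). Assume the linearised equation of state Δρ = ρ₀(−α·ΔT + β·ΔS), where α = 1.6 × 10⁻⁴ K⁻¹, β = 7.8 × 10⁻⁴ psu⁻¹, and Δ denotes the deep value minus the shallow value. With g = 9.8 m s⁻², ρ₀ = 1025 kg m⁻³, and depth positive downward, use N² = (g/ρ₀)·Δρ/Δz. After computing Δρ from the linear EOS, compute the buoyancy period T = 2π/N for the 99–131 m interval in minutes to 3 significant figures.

ΔT = +6.0 K, ΔS = +1.54 psu (deep − shallow).
Δρ/ρ₀ = −αΔT + βΔS = -9.60 × 10⁻⁴ + 1.2012 × 10⁻³ = 2.412 × 10⁻⁴, so Δρ ≈ 0.2472 kg m⁻³.
N² = (g/ρ₀)·Δρ/Δz = g·(Δρ/ρ₀)/Δz = 9.8 × 2.412 × 10⁻⁴ / 32 = 7.3867 × 10⁻⁵ s⁻².
N = √(7.3867 × 10⁻⁵) = 8.5946 × 10⁻³ rad s⁻¹ → T = 2π/N = 731.06 s = 12.184 min ≈ 12.2 min.

12.2 min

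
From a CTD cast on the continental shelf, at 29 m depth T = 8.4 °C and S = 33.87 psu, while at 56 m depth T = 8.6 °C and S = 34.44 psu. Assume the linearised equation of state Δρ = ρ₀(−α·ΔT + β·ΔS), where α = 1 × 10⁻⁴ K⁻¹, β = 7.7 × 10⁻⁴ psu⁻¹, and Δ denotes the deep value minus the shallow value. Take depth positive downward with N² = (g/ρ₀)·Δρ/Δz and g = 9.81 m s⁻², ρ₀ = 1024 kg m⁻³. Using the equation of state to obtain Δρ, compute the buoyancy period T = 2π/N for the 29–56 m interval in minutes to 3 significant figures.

8.49 min

ΔT = +0.2 K, ΔS = +0.57 psu (deep − shallow).
Δρ/ρ₀ = −αΔT + βΔS = -2.00 × 10⁻⁵ + 4.389 × 10⁻⁴ = 4.189 × 10⁻⁴, so Δρ ≈ 0.4290 kg m⁻³.
N² = (g/ρ₀)·Δρ/Δz = g·(Δρ/ρ₀)/Δz = 9.81 × 4.189 × 10⁻⁴ / 27 = 1.5220 × 10⁻⁴ s⁻².
N = √(1.5220 × 10⁻⁴) = 0.012337 rad s⁻¹ → T = 2π/N = 509.30 s = 8.4883 min ≈ 8.49 min.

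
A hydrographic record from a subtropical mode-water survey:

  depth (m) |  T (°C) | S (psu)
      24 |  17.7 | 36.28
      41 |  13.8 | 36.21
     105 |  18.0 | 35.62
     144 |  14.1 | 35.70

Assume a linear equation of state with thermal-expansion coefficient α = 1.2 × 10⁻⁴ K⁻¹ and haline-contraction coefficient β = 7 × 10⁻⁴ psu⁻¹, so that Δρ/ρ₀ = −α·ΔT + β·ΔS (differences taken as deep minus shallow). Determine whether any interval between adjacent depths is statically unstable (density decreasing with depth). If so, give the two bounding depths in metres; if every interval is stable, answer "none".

Evaluate Δρ/ρ₀ = −αΔT + βΔS across each adjacent pair:
  24–41 m: −αΔT+βΔS = −(1.2 × 10⁻⁴)(-3.9)+(7 × 10⁻⁴)(-0.07) = 4.2 × 10⁻⁴ → stable
  41–105 m: −αΔT+βΔS = −(1.2 × 10⁻⁴)(+4.2)+(7 × 10⁻⁴)(-0.59) = -9.2 × 10⁻⁴ → UNSTABLE
  105–144 m: −αΔT+βΔS = −(1.2 × 10⁻⁴)(-3.9)+(7 × 10⁻⁴)(+0.08) = 5.2 × 10⁻⁴ → stable
The 41–105 m interval has Δρ < 0: lighter water underlies denser water.

41–105 m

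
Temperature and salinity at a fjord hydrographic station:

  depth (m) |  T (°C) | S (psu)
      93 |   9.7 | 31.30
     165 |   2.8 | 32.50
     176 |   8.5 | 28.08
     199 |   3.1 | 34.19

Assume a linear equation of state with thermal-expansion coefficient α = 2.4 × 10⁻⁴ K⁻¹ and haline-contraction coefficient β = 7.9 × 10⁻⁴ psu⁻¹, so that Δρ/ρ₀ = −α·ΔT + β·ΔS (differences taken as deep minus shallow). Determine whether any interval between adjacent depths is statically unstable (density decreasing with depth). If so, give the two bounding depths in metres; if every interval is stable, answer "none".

165–176 m

Evaluate Δρ/ρ₀ = −αΔT + βΔS across each adjacent pair:
  93–165 m: −αΔT+βΔS = −(2.4 × 10⁻⁴)(-6.9)+(7.9 × 10⁻⁴)(+1.20) = 2.6 × 10⁻³ → stable
  165–176 m: −αΔT+βΔS = −(2.4 × 10⁻⁴)(+5.7)+(7.9 × 10⁻⁴)(-4.42) = -4.9 × 10⁻³ → UNSTABLE
  176–199 m: −αΔT+βΔS = −(2.4 × 10⁻⁴)(-5.4)+(7.9 × 10⁻⁴)(+6.11) = 6.1 × 10⁻³ → stable
The 165–176 m interval has Δρ < 0: lighter water underlies denser water.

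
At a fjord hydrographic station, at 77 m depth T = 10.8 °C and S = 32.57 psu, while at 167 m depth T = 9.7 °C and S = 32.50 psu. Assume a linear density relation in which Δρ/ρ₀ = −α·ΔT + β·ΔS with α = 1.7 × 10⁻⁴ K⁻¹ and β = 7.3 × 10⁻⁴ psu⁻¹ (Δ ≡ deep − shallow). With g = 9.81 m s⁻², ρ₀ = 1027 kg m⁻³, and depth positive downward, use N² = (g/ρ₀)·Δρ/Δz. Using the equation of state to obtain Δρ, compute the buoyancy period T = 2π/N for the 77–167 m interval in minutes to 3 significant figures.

27.2 min

ΔT = -1.1 K, ΔS = -0.07 psu (deep − shallow).
Δρ/ρ₀ = −αΔT + βΔS = 1.87 × 10⁻⁴ − 5.11 × 10⁻⁵ = 1.359 × 10⁻⁴, so Δρ ≈ 0.1396 kg m⁻³.
N² = (g/ρ₀)·Δρ/Δz = g·(Δρ/ρ₀)/Δz = 9.81 × 1.359 × 10⁻⁴ / 90 = 1.4813 × 10⁻⁵ s⁻².
N = √(1.4813 × 10⁻⁵) = 3.8488 × 10⁻³ rad s⁻¹ → T = 2π/N = 1.6325 × 10³ s = 27.208 min ≈ 27.2 min.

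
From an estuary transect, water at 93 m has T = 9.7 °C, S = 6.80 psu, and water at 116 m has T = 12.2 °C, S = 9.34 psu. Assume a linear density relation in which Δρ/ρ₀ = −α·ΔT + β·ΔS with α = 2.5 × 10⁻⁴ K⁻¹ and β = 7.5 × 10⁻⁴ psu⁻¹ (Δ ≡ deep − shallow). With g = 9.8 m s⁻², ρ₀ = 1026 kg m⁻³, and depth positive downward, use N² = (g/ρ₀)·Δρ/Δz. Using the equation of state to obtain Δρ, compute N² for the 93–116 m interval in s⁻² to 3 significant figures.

5.45 × 10⁻⁴ s⁻²

ΔT = +2.5 K, ΔS = +2.54 psu (deep − shallow).
Δρ/ρ₀ = −αΔT + βΔS = -6.25 × 10⁻⁴ + 1.905 × 10⁻³ = 1.28 × 10⁻³, so Δρ ≈ 1.313 kg m⁻³.
N² = (g/ρ₀)·Δρ/Δz = g·(Δρ/ρ₀)/Δz = 9.8 × 1.28 × 10⁻³ / 23 = 5.4539 × 10⁻⁴ s⁻² ≈ 5.45 × 10⁻⁴ s⁻².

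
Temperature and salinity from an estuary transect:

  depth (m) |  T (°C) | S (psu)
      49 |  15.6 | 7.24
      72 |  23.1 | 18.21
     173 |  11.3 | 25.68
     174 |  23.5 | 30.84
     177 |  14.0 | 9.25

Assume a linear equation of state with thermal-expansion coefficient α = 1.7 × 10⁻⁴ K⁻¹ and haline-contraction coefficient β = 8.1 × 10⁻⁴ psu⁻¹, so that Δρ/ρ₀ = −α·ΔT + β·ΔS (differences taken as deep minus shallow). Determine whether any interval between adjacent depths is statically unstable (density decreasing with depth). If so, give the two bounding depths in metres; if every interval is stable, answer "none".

174–177 m

Evaluate Δρ/ρ₀ = −αΔT + βΔS across each adjacent pair:
  49–72 m: −αΔT+βΔS = −(1.7 × 10⁻⁴)(+7.5)+(8.1 × 10⁻⁴)(+10.97) = 7.6 × 10⁻³ → stable
  72–173 m: −αΔT+βΔS = −(1.7 × 10⁻⁴)(-11.8)+(8.1 × 10⁻⁴)(+7.47) = 8.1 × 10⁻³ → stable
  173–174 m: −αΔT+βΔS = −(1.7 × 10⁻⁴)(+12.2)+(8.1 × 10⁻⁴)(+5.16) = 2.1 × 10⁻³ → stable
  174–177 m: −αΔT+βΔS = −(1.7 × 10⁻⁴)(-9.5)+(8.1 × 10⁻⁴)(-21.59) = -0.016 → UNSTABLE
The 174–177 m interval has Δρ < 0: lighter water underlies denser water.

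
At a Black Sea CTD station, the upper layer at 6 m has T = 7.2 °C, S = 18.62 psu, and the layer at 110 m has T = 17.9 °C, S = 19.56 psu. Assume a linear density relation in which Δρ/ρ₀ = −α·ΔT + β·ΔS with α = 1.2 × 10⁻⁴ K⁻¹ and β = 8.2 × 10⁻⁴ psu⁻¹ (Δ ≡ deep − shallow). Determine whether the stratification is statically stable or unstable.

unstable

ΔT = 17.9 − 7.2 = +10.7 K and ΔS = 19.56 − 18.62 = +0.94 psu (deep − shallow).
−αΔT = -1.284 × 10⁻³; βΔS = 7.708 × 10⁻⁴; sum Δρ/ρ₀ = -5.132 × 10⁻⁴.
Δρ/ρ₀ < 0, so Δρ < 0: deeper water is lighter → statically unstable; the column would overturn.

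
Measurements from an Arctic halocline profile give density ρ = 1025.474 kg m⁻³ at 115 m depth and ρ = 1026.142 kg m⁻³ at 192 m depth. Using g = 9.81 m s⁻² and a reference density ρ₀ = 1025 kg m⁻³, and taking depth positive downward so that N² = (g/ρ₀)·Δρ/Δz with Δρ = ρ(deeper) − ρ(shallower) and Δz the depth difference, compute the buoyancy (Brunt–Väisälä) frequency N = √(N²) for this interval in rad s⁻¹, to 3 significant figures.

9.11 × 10⁻³ rad s⁻¹

Δρ = 1026.142 − 1025.474 = 0.668 kg m⁻³ over Δz = 192 − 115 = 77 m.
N² = (9.81/1025) × (0.668/77) = 8.3029 × 10⁻⁵ s⁻².
N = √(8.3029 × 10⁻⁵) = 9.1120 × 10⁻³ rad s⁻¹ ≈ 9.11 × 10⁻³ rad s⁻¹.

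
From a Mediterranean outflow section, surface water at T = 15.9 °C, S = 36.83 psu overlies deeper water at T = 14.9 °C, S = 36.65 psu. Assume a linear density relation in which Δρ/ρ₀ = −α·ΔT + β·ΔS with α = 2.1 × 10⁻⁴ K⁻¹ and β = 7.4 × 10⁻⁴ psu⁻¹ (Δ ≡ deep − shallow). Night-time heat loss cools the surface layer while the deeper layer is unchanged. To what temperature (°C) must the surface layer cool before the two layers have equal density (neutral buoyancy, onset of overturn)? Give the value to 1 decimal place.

15.5 °C

Neutral buoyancy requires Δρ = 0, i.e. −α(T_deep − T_surf′) + β(S_deep − S_surf) = 0.
T_surf′ = T_deep − (β/α)·ΔS = 14.9 − (7.4 × 10⁻⁴/2.1 × 10⁻⁴)·(-0.18) = 15.534 °C.
Cooling required: 15.9 − (15.534) = 0.366 °C.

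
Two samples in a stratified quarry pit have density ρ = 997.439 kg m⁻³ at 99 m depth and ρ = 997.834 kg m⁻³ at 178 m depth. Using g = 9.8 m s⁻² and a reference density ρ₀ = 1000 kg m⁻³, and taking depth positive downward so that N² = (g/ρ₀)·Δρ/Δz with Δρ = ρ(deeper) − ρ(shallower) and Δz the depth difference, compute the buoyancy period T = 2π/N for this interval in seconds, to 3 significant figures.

Δρ = 997.834 − 997.439 = 0.395 kg m⁻³ over Δz = 178 − 99 = 79 m.
N² = (9.8/1000) × (0.395/79) = 4.9000 × 10⁻⁵ s⁻².
N = √(4.9000 × 10⁻⁵) = 7.0000 × 10⁻³ rad s⁻¹, so T = 2π/N = 897.60 s ≈ 898 s.

898 s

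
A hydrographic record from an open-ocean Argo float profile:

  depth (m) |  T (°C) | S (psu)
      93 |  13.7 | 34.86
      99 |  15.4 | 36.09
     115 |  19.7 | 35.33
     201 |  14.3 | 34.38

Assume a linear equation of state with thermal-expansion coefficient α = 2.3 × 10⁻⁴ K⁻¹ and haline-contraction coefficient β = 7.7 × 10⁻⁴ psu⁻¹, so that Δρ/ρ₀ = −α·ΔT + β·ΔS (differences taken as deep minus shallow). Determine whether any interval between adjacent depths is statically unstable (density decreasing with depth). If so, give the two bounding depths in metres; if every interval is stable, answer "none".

99–115 m

Evaluate Δρ/ρ₀ = −αΔT + βΔS across each adjacent pair:
  93–99 m: −αΔT+βΔS = −(2.3 × 10⁻⁴)(+1.7)+(7.7 × 10⁻⁴)(+1.23) = 5.6 × 10⁻⁴ → stable
  99–115 m: −αΔT+βΔS = −(2.3 × 10⁻⁴)(+4.3)+(7.7 × 10⁻⁴)(-0.76) = -1.6 × 10⁻³ → UNSTABLE
  115–201 m: −αΔT+βΔS = −(2.3 × 10⁻⁴)(-5.4)+(7.7 × 10⁻⁴)(-0.95) = 5.1 × 10⁻⁴ → stable
The 99–115 m interval has Δρ < 0: lighter water underlies denser water.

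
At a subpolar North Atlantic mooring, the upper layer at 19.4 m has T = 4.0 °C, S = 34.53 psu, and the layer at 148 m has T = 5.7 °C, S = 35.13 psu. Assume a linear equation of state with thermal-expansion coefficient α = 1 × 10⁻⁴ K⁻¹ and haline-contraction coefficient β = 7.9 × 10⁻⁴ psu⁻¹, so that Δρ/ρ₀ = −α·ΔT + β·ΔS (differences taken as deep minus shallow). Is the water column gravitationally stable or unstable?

stable

ΔT = 5.7 − 4.0 = +1.7 K and ΔS = 35.13 − 34.53 = +0.60 psu (deep − shallow).
−αΔT = -1.70 × 10⁻⁴; βΔS = 4.74 × 10⁻⁴; sum Δρ/ρ₀ = 3.04 × 10⁻⁴.
Δρ/ρ₀ > 0, so Δρ > 0: deeper water is denser → statically stable.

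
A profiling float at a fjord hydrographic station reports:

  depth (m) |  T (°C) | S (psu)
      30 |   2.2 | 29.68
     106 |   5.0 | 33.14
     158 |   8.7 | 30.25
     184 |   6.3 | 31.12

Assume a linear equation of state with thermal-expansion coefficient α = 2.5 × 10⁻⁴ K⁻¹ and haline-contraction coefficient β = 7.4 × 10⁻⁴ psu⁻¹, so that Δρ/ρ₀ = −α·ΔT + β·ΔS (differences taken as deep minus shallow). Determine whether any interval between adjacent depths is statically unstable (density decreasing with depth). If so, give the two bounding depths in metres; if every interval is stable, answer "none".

Evaluate Δρ/ρ₀ = −αΔT + βΔS across each adjacent pair:
  30–106 m: −αΔT+βΔS = −(2.5 × 10⁻⁴)(+2.8)+(7.4 × 10⁻⁴)(+3.46) = 1.9 × 10⁻³ → stable
  106–158 m: −αΔT+βΔS = −(2.5 × 10⁻⁴)(+3.7)+(7.4 × 10⁻⁴)(-2.89) = -3.1 × 10⁻³ → UNSTABLE
  158–184 m: −αΔT+βΔS = −(2.5 × 10⁻⁴)(-2.4)+(7.4 × 10⁻⁴)(+0.87) = 1.2 × 10⁻³ → stable
The 106–158 m interval has Δρ < 0: lighter water underlies denser water.

106–158 m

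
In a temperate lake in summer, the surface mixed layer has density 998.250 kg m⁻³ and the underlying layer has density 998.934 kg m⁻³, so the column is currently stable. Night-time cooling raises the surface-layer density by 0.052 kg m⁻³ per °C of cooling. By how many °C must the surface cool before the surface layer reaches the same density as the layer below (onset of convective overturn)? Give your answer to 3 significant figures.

Density deficit of the surface layer: 998.934 − 998.250 = 0.684 kg m⁻³.
Required change = 0.684 / 0.052 = 13.2 °C.

13.2 °C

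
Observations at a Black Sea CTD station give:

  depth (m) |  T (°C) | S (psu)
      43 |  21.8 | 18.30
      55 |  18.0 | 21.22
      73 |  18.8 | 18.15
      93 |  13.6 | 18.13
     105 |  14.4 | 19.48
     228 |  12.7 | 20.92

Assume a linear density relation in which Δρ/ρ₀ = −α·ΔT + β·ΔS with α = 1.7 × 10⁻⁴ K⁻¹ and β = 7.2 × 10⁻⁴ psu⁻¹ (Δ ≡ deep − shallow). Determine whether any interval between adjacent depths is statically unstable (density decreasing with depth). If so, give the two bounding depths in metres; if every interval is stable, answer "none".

55–73 m

Evaluate Δρ/ρ₀ = −αΔT + βΔS across each adjacent pair:
  43–55 m: −αΔT+βΔS = −(1.7 × 10⁻⁴)(-3.8)+(7.2 × 10⁻⁴)(+2.92) = 2.7 × 10⁻³ → stable
  55–73 m: −αΔT+βΔS = −(1.7 × 10⁻⁴)(+0.8)+(7.2 × 10⁻⁴)(-3.07) = -2.3 × 10⁻³ → UNSTABLE
  73–93 m: −αΔT+βΔS = −(1.7 × 10⁻⁴)(-5.2)+(7.2 × 10⁻⁴)(-0.02) = 8.7 × 10⁻⁴ → stable
  93–105 m: −αΔT+βΔS = −(1.7 × 10⁻⁴)(+0.8)+(7.2 × 10⁻⁴)(+1.35) = 8.4 × 10⁻⁴ → stable
  105–228 m: −αΔT+βΔS = −(1.7 × 10⁻⁴)(-1.7)+(7.2 × 10⁻⁴)(+1.44) = 1.3 × 10⁻³ → stable
The 55–73 m interval has Δρ < 0: lighter water underlies denser water.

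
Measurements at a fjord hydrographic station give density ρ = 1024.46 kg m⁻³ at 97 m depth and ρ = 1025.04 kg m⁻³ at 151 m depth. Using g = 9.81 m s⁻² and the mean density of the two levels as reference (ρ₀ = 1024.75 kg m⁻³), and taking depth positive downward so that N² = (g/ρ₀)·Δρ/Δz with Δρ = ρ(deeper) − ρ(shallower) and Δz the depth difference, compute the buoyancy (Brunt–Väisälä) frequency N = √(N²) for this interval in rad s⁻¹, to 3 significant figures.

0.0101 rad s⁻¹

Δρ = 1025.04 − 1024.46 = 0.58 kg m⁻³ over Δz = 151 − 97 = 54 m.
N² = (9.81/1024.75) × (0.58/54) = 1.0282 × 10⁻⁴ s⁻².
N = √(1.0282 × 10⁻⁴) = 0.010140 rad s⁻¹ ≈ 0.0101 rad s⁻¹.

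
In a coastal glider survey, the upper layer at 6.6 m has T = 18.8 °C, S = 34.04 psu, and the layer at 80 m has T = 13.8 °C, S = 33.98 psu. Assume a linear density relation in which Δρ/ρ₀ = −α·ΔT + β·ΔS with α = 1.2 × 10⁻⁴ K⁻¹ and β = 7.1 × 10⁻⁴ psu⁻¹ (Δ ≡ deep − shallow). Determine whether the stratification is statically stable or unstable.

stable

ΔT = 13.8 − 18.8 = -5.0 K and ΔS = 33.98 − 34.04 = -0.06 psu (deep − shallow).
−αΔT = 6.00 × 10⁻⁴; βΔS = -4.26 × 10⁻⁵; sum Δρ/ρ₀ = 5.574 × 10⁻⁴.
Δρ/ρ₀ > 0, so Δρ > 0: deeper water is denser → statically stable.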